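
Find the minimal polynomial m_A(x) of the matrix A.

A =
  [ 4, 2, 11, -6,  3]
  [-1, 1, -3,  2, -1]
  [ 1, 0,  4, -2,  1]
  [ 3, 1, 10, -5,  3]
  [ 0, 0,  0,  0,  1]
x^2 - 2*x + 1

The characteristic polynomial is χ_A(x) = (x - 1)^5, so the eigenvalues are known. The minimal polynomial is
  m_A(x) = Π_λ (x − λ)^{k_λ}
where k_λ is the size of the *largest* Jordan block for λ (equivalently, the smallest k with (A − λI)^k v = 0 for every generalised eigenvector v of λ).

  λ = 1: largest Jordan block has size 2, contributing (x − 1)^2

So m_A(x) = (x - 1)^2 = x^2 - 2*x + 1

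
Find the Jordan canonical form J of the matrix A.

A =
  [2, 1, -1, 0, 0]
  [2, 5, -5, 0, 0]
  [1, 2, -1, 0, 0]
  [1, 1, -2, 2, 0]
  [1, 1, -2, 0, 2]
J_3(2) ⊕ J_1(2) ⊕ J_1(2)

The characteristic polynomial is
  det(x·I − A) = x^5 - 10*x^4 + 40*x^3 - 80*x^2 + 80*x - 32 = (x - 2)^5

Eigenvalues and multiplicities (the geometric multiplicity of λ is n − rank(A − λI), which equals the number of Jordan blocks for λ):
  λ = 2: algebraic multiplicity = 5, geometric multiplicity = 3

Determining the block sizes for each eigenvalue:
  λ = 2: with am = 5 and gm = 3, the partition is not yet determined (e.g. several partitions of 5 into 3 parts exist). Let N = A − (2)·I. Computing rank(N^1) = 2, rank(N^2) = 1, rank(N^3) = 0; the number of blocks of size ≥ j is rank(N^{j−1}) − rank(N^j), giving [3, 1, 1]. So we have 1 block(s) of size 3, 2 block(s) of size 1 → block sizes [3, 1, 1]

Assembling the blocks gives a Jordan form
J =
  [2, 1, 0, 0, 0]
  [0, 2, 1, 0, 0]
  [0, 0, 2, 0, 0]
  [0, 0, 0, 2, 0]
  [0, 0, 0, 0, 2]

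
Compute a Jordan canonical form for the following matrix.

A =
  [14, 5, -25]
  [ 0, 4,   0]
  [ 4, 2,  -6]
J_2(4) ⊕ J_1(4)

The characteristic polynomial is
  det(x·I − A) = x^3 - 12*x^2 + 48*x - 64 = (x - 4)^3

Eigenvalues and multiplicities (the geometric multiplicity of λ is n − rank(A − λI), which equals the number of Jordan blocks for λ):
  λ = 4: algebraic multiplicity = 3, geometric multiplicity = 2

Determining the block sizes for each eigenvalue:
  λ = 4: 2 blocks summing to 3 forces exactly one block of size 2 and the rest size 1 → block sizes [2, 1]

Assembling the blocks gives a Jordan form
J =
  [4, 1, 0]
  [0, 4, 0]
  [0, 0, 4]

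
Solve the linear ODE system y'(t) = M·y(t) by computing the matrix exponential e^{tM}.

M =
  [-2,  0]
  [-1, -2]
e^{tM} =
  [exp(-2*t), 0]
  [-t*exp(-2*t), exp(-2*t)]

Strategy: write M = P · J · P⁻¹ where J is a Jordan canonical form, so e^{tM} = P · e^{tJ} · P⁻¹, and e^{tJ} can be computed block-by-block.

M has Jordan form
J =
  [-2,  1]
  [ 0, -2]
(up to reordering of blocks).

Per-block formulas:
  For a 2×2 Jordan block J_2(-2): exp(t · J_2(-2)) = e^(-2t)·(I + t·N), where N is the 2×2 nilpotent shift.

After assembling e^{tJ} and conjugating by P, we get:

e^{tM} =
  [exp(-2*t), 0]
  [-t*exp(-2*t), exp(-2*t)]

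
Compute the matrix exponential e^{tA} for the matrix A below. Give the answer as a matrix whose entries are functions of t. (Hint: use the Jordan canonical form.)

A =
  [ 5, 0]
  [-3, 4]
e^{tA} =
  [exp(5*t), 0]
  [-3*exp(5*t) + 3*exp(4*t), exp(4*t)]

Strategy: write A = P · J · P⁻¹ where J is a Jordan canonical form, so e^{tA} = P · e^{tJ} · P⁻¹, and e^{tJ} can be computed block-by-block.

A has Jordan form
J =
  [4, 0]
  [0, 5]
(up to reordering of blocks).

Per-block formulas:
  For a 1×1 block at λ = 5: exp(t · [5]) = [e^(5t)].
  For a 1×1 block at λ = 4: exp(t · [4]) = [e^(4t)].

After assembling e^{tJ} and conjugating by P, we get:

e^{tA} =
  [exp(5*t), 0]
  [-3*exp(5*t) + 3*exp(4*t), exp(4*t)]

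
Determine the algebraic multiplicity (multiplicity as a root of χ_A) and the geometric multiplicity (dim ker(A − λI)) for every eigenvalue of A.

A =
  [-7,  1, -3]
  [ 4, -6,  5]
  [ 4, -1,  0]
λ = -5: alg = 2, geom = 1; λ = -3: alg = 1, geom = 1

Step 1 — factor the characteristic polynomial to read off the algebraic multiplicities:
  χ_A(x) = (x + 3)*(x + 5)^2

Step 2 — compute geometric multiplicities via the rank-nullity identity g(λ) = n − rank(A − λI):
  rank(A − (-5)·I) = 2, so dim ker(A − (-5)·I) = n − 2 = 1
  rank(A − (-3)·I) = 2, so dim ker(A − (-3)·I) = n − 2 = 1

Summary:
  λ = -5: algebraic multiplicity = 2, geometric multiplicity = 1
  λ = -3: algebraic multiplicity = 1, geometric multiplicity = 1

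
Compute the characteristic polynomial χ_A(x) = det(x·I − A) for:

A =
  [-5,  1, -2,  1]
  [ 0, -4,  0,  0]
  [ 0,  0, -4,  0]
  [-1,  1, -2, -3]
x^4 + 16*x^3 + 96*x^2 + 256*x + 256

Expanding det(x·I − A) (e.g. by cofactor expansion or by noting that A is similar to its Jordan form J, which has the same characteristic polynomial as A) gives
  χ_A(x) = x^4 + 16*x^3 + 96*x^2 + 256*x + 256
which factors as (x + 4)^4. The eigenvalues (with algebraic multiplicities) are λ = -4 with multiplicity 4.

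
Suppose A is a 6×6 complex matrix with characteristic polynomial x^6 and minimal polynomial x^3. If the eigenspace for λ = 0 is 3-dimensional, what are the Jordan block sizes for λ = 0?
Block sizes for λ = 0: [3, 2, 1]

Step 1 — from the characteristic polynomial, algebraic multiplicity of λ = 0 is 6. From dim ker(A − (0)·I) = 3, there are exactly 3 Jordan blocks for λ = 0.
Step 2 — from the minimal polynomial, the factor (x − 0)^3 tells us the largest block for λ = 0 has size 3.
Step 3 — with total size 6, 3 blocks, and largest block 3, the block sizes (in nonincreasing order) are [3, 2, 1].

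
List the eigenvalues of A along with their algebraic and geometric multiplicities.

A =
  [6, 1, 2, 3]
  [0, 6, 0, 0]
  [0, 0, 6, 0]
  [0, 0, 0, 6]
λ = 6: alg = 4, geom = 3

Step 1 — factor the characteristic polynomial to read off the algebraic multiplicities:
  χ_A(x) = (x - 6)^4

Step 2 — compute geometric multiplicities via the rank-nullity identity g(λ) = n − rank(A − λI):
  rank(A − (6)·I) = 1, so dim ker(A − (6)·I) = n − 1 = 3

Summary:
  λ = 6: algebraic multiplicity = 4, geometric multiplicity = 3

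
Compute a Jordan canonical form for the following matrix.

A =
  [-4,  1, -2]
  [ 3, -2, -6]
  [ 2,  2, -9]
J_2(-5) ⊕ J_1(-5)

The characteristic polynomial is
  det(x·I − A) = x^3 + 15*x^2 + 75*x + 125 = (x + 5)^3

Eigenvalues and multiplicities (the geometric multiplicity of λ is n − rank(A − λI), which equals the number of Jordan blocks for λ):
  λ = -5: algebraic multiplicity = 3, geometric multiplicity = 2

Determining the block sizes for each eigenvalue:
  λ = -5: 2 blocks summing to 3 forces exactly one block of size 2 and the rest size 1 → block sizes [2, 1]

Assembling the blocks gives a Jordan form
J =
  [-5,  1,  0]
  [ 0, -5,  0]
  [ 0,  0, -5]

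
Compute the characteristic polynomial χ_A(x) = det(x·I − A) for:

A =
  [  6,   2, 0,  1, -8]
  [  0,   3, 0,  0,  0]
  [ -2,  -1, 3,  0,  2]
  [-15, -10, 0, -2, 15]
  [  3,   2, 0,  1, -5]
x^5 - 5*x^4 - 5*x^3 + 45*x^2 - 108

Expanding det(x·I − A) (e.g. by cofactor expansion or by noting that A is similar to its Jordan form J, which has the same characteristic polynomial as A) gives
  χ_A(x) = x^5 - 5*x^4 - 5*x^3 + 45*x^2 - 108
which factors as (x - 3)^3*(x + 2)^2. The eigenvalues (with algebraic multiplicities) are λ = -2 with multiplicity 2, λ = 3 with multiplicity 3.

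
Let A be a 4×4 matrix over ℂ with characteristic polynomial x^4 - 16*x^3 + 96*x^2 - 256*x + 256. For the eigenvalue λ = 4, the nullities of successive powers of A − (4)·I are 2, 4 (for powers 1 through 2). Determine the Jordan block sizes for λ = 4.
Block sizes for λ = 4: [2, 2]

From the dimensions of kernels of powers, the number of Jordan blocks of size at least j is d_j − d_{j−1} where d_j = dim ker(N^j) (with d_0 = 0). Computing the differences gives [2, 2].
The number of blocks of size exactly k is (#blocks of size ≥ k) − (#blocks of size ≥ k + 1), so the partition is: 2 block(s) of size 2.
In nonincreasing order the block sizes are [2, 2].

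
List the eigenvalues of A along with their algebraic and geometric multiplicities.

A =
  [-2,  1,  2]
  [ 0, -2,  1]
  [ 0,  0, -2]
λ = -2: alg = 3, geom = 1

Step 1 — factor the characteristic polynomial to read off the algebraic multiplicities:
  χ_A(x) = (x + 2)^3

Step 2 — compute geometric multiplicities via the rank-nullity identity g(λ) = n − rank(A − λI):
  rank(A − (-2)·I) = 2, so dim ker(A − (-2)·I) = n − 2 = 1

Summary:
  λ = -2: algebraic multiplicity = 3, geometric multiplicity = 1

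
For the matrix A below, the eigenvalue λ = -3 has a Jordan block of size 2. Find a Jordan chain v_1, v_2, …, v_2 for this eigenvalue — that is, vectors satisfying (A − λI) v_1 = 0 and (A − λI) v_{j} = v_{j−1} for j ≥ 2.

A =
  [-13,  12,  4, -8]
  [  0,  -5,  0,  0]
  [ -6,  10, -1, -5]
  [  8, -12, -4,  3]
A Jordan chain for λ = -3 of length 2:
v_1 = (4, 0, 2, -4)ᵀ
v_2 = (0, 0, 1, 0)ᵀ

Let N = A − (-3)·I. We want v_2 with N^2 v_2 = 0 but N^1 v_2 ≠ 0; then v_{j-1} := N · v_j for j = 2, …, 2.

Pick v_2 = (0, 0, 1, 0)ᵀ.
Then v_1 = N · v_2 = (4, 0, 2, -4)ᵀ.

Sanity check: (A − (-3)·I) v_1 = (0, 0, 0, 0)ᵀ = 0. ✓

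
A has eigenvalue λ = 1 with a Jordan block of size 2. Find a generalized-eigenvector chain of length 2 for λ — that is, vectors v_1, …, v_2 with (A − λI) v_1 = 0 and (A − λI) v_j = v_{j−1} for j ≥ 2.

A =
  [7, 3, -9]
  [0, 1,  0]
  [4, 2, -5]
A Jordan chain for λ = 1 of length 2:
v_1 = (6, 0, 4)ᵀ
v_2 = (1, 0, 0)ᵀ

Let N = A − (1)·I. We want v_2 with N^2 v_2 = 0 but N^1 v_2 ≠ 0; then v_{j-1} := N · v_j for j = 2, …, 2.

Pick v_2 = (1, 0, 0)ᵀ.
Then v_1 = N · v_2 = (6, 0, 4)ᵀ.

Sanity check: (A − (1)·I) v_1 = (0, 0, 0)ᵀ = 0. ✓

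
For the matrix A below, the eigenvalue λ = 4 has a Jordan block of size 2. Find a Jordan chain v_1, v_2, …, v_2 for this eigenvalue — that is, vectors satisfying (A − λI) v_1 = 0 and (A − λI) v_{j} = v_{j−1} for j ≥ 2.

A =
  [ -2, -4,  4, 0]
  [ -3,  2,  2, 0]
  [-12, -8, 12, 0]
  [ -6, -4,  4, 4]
A Jordan chain for λ = 4 of length 2:
v_1 = (-6, -3, -12, -6)ᵀ
v_2 = (1, 0, 0, 0)ᵀ

Let N = A − (4)·I. We want v_2 with N^2 v_2 = 0 but N^1 v_2 ≠ 0; then v_{j-1} := N · v_j for j = 2, …, 2.

Pick v_2 = (1, 0, 0, 0)ᵀ.
Then v_1 = N · v_2 = (-6, -3, -12, -6)ᵀ.

Sanity check: (A − (4)·I) v_1 = (0, 0, 0, 0)ᵀ = 0. ✓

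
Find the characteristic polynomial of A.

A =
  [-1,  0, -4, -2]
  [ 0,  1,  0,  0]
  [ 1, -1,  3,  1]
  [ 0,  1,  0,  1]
x^4 - 4*x^3 + 6*x^2 - 4*x + 1

Expanding det(x·I − A) (e.g. by cofactor expansion or by noting that A is similar to its Jordan form J, which has the same characteristic polynomial as A) gives
  χ_A(x) = x^4 - 4*x^3 + 6*x^2 - 4*x + 1
which factors as (x - 1)^4. The eigenvalues (with algebraic multiplicities) are λ = 1 with multiplicity 4.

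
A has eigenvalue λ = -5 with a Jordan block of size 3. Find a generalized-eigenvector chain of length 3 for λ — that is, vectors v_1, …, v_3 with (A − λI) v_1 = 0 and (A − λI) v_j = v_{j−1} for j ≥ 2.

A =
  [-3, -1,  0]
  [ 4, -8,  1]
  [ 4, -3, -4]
A Jordan chain for λ = -5 of length 3:
v_1 = (1, 2, 2)ᵀ
v_2 = (-1, -3, -3)ᵀ
v_3 = (0, 1, 0)ᵀ

Let N = A − (-5)·I. We want v_3 with N^3 v_3 = 0 but N^2 v_3 ≠ 0; then v_{j-1} := N · v_j for j = 3, …, 2.

Pick v_3 = (0, 1, 0)ᵀ.
Then v_2 = N · v_3 = (-1, -3, -3)ᵀ.
Then v_1 = N · v_2 = (1, 2, 2)ᵀ.

Sanity check: (A − (-5)·I) v_1 = (0, 0, 0)ᵀ = 0. ✓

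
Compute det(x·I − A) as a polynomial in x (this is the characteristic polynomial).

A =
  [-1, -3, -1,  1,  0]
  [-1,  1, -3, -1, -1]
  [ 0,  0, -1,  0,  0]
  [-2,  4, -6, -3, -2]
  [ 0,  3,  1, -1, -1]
x^5 + 5*x^4 + 10*x^3 + 10*x^2 + 5*x + 1

Expanding det(x·I − A) (e.g. by cofactor expansion or by noting that A is similar to its Jordan form J, which has the same characteristic polynomial as A) gives
  χ_A(x) = x^5 + 5*x^4 + 10*x^3 + 10*x^2 + 5*x + 1
which factors as (x + 1)^5. The eigenvalues (with algebraic multiplicities) are λ = -1 with multiplicity 5.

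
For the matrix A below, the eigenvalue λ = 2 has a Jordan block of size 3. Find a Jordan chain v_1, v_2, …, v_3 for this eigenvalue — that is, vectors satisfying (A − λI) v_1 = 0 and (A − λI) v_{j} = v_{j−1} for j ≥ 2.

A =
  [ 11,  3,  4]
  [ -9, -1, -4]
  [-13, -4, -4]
A Jordan chain for λ = 2 of length 3:
v_1 = (2, -2, -3)ᵀ
v_2 = (9, -9, -13)ᵀ
v_3 = (1, 0, 0)ᵀ

Let N = A − (2)·I. We want v_3 with N^3 v_3 = 0 but N^2 v_3 ≠ 0; then v_{j-1} := N · v_j for j = 3, …, 2.

Pick v_3 = (1, 0, 0)ᵀ.
Then v_2 = N · v_3 = (9, -9, -13)ᵀ.
Then v_1 = N · v_2 = (2, -2, -3)ᵀ.

Sanity check: (A − (2)·I) v_1 = (0, 0, 0)ᵀ = 0. ✓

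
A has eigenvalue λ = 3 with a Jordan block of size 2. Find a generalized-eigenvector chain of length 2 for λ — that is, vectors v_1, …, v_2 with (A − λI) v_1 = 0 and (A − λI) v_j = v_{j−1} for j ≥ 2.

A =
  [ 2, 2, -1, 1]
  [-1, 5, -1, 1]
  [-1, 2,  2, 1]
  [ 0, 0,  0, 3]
A Jordan chain for λ = 3 of length 2:
v_1 = (-1, -1, -1, 0)ᵀ
v_2 = (1, 0, 0, 0)ᵀ

Let N = A − (3)·I. We want v_2 with N^2 v_2 = 0 but N^1 v_2 ≠ 0; then v_{j-1} := N · v_j for j = 2, …, 2.

Pick v_2 = (1, 0, 0, 0)ᵀ.
Then v_1 = N · v_2 = (-1, -1, -1, 0)ᵀ.

Sanity check: (A − (3)·I) v_1 = (0, 0, 0, 0)ᵀ = 0. ✓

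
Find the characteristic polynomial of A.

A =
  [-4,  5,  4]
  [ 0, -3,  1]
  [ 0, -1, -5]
x^3 + 12*x^2 + 48*x + 64

Expanding det(x·I − A) (e.g. by cofactor expansion or by noting that A is similar to its Jordan form J, which has the same characteristic polynomial as A) gives
  χ_A(x) = x^3 + 12*x^2 + 48*x + 64
which factors as (x + 4)^3. The eigenvalues (with algebraic multiplicities) are λ = -4 with multiplicity 3.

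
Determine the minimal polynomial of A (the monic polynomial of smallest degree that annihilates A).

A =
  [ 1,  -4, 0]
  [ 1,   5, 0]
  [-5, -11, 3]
x^3 - 9*x^2 + 27*x - 27

The characteristic polynomial is χ_A(x) = (x - 3)^3, so the eigenvalues are known. The minimal polynomial is
  m_A(x) = Π_λ (x − λ)^{k_λ}
where k_λ is the size of the *largest* Jordan block for λ (equivalently, the smallest k with (A − λI)^k v = 0 for every generalised eigenvector v of λ).

  λ = 3: largest Jordan block has size 3, contributing (x − 3)^3

So m_A(x) = (x - 3)^3 = x^3 - 9*x^2 + 27*x - 27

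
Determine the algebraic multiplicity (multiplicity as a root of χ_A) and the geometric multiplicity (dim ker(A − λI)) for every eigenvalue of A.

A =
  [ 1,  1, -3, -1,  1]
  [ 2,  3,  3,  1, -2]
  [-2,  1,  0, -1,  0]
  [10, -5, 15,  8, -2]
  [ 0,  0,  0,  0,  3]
λ = 3: alg = 5, geom = 2

Step 1 — factor the characteristic polynomial to read off the algebraic multiplicities:
  χ_A(x) = (x - 3)^5

Step 2 — compute geometric multiplicities via the rank-nullity identity g(λ) = n − rank(A − λI):
  rank(A − (3)·I) = 3, so dim ker(A − (3)·I) = n − 3 = 2

Summary:
  λ = 3: algebraic multiplicity = 5, geometric multiplicity = 2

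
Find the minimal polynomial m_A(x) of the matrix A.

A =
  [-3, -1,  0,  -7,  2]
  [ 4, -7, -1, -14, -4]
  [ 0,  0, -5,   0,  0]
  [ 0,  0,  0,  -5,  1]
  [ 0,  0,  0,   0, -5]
x^3 + 15*x^2 + 75*x + 125

The characteristic polynomial is χ_A(x) = (x + 5)^5, so the eigenvalues are known. The minimal polynomial is
  m_A(x) = Π_λ (x − λ)^{k_λ}
where k_λ is the size of the *largest* Jordan block for λ (equivalently, the smallest k with (A − λI)^k v = 0 for every generalised eigenvector v of λ).

  λ = -5: largest Jordan block has size 3, contributing (x + 5)^3

So m_A(x) = (x + 5)^3 = x^3 + 15*x^2 + 75*x + 125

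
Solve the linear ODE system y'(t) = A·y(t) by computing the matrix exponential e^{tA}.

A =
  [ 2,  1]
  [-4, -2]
e^{tA} =
  [2*t + 1, t]
  [-4*t, 1 - 2*t]

Strategy: write A = P · J · P⁻¹ where J is a Jordan canonical form, so e^{tA} = P · e^{tJ} · P⁻¹, and e^{tJ} can be computed block-by-block.

A has Jordan form
J =
  [0, 1]
  [0, 0]
(up to reordering of blocks).

Per-block formulas:
  For a 2×2 Jordan block J_2(0): exp(t · J_2(0)) = e^(0t)·(I + t·N), where N is the 2×2 nilpotent shift.

After assembling e^{tJ} and conjugating by P, we get:

e^{tA} =
  [2*t + 1, t]
  [-4*t, 1 - 2*t]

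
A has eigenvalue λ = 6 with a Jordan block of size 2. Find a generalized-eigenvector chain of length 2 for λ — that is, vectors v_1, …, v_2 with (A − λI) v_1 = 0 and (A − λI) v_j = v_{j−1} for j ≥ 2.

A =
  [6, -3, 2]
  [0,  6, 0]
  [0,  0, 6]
A Jordan chain for λ = 6 of length 2:
v_1 = (-3, 0, 0)ᵀ
v_2 = (0, 1, 0)ᵀ

Let N = A − (6)·I. We want v_2 with N^2 v_2 = 0 but N^1 v_2 ≠ 0; then v_{j-1} := N · v_j for j = 2, …, 2.

Pick v_2 = (0, 1, 0)ᵀ.
Then v_1 = N · v_2 = (-3, 0, 0)ᵀ.

Sanity check: (A − (6)·I) v_1 = (0, 0, 0)ᵀ = 0. ✓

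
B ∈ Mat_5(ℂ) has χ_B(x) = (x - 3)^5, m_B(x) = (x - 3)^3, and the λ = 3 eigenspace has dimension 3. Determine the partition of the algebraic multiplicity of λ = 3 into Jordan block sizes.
Block sizes for λ = 3: [3, 1, 1]

Step 1 — from the characteristic polynomial, algebraic multiplicity of λ = 3 is 5. From dim ker(B − (3)·I) = 3, there are exactly 3 Jordan blocks for λ = 3.
Step 2 — from the minimal polynomial, the factor (x − 3)^3 tells us the largest block for λ = 3 has size 3.
Step 3 — with total size 5, 3 blocks, and largest block 3, the block sizes (in nonincreasing order) are [3, 1, 1].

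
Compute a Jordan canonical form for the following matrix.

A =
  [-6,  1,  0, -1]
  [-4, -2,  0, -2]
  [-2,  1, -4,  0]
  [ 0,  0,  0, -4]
J_2(-4) ⊕ J_2(-4)

The characteristic polynomial is
  det(x·I − A) = x^4 + 16*x^3 + 96*x^2 + 256*x + 256 = (x + 4)^4

Eigenvalues and multiplicities (the geometric multiplicity of λ is n − rank(A − λI), which equals the number of Jordan blocks for λ):
  λ = -4: algebraic multiplicity = 4, geometric multiplicity = 2

Determining the block sizes for each eigenvalue:
  λ = -4: with am = 4 and gm = 2, the partition is not yet determined (e.g. several partitions of 4 into 2 parts exist). Let N = A − (-4)·I. Computing rank(N^1) = 2, rank(N^2) = 0; the number of blocks of size ≥ j is rank(N^{j−1}) − rank(N^j), giving [2, 2]. So we have 2 block(s) of size 2 → block sizes [2, 2]

Assembling the blocks gives a Jordan form
J =
  [-4,  1,  0,  0]
  [ 0, -4,  0,  0]
  [ 0,  0, -4,  1]
  [ 0,  0,  0, -4]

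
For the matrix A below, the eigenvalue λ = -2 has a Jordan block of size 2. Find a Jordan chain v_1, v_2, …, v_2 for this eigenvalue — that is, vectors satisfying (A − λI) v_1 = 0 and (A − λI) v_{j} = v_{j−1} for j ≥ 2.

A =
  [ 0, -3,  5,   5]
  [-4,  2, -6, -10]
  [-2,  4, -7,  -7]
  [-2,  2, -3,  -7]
A Jordan chain for λ = -2 of length 2:
v_1 = (2, -2, -1, -1)ᵀ
v_2 = (0, 1, 1, 0)ᵀ

Let N = A − (-2)·I. We want v_2 with N^2 v_2 = 0 but N^1 v_2 ≠ 0; then v_{j-1} := N · v_j for j = 2, …, 2.

Pick v_2 = (0, 1, 1, 0)ᵀ.
Then v_1 = N · v_2 = (2, -2, -1, -1)ᵀ.

Sanity check: (A − (-2)·I) v_1 = (0, 0, 0, 0)ᵀ = 0. ✓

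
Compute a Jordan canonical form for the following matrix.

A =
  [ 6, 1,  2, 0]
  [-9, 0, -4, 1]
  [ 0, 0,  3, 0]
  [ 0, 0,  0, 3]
J_3(3) ⊕ J_1(3)

The characteristic polynomial is
  det(x·I − A) = x^4 - 12*x^3 + 54*x^2 - 108*x + 81 = (x - 3)^4

Eigenvalues and multiplicities (the geometric multiplicity of λ is n − rank(A − λI), which equals the number of Jordan blocks for λ):
  λ = 3: algebraic multiplicity = 4, geometric multiplicity = 2

Determining the block sizes for each eigenvalue:
  λ = 3: with am = 4 and gm = 2, the partition is not yet determined (e.g. several partitions of 4 into 2 parts exist). Let N = A − (3)·I. Computing rank(N^1) = 2, rank(N^2) = 1, rank(N^3) = 0; the number of blocks of size ≥ j is rank(N^{j−1}) − rank(N^j), giving [2, 1, 1]. So we have 1 block(s) of size 3, 1 block(s) of size 1 → block sizes [3, 1]

Assembling the blocks gives a Jordan form
J =
  [3, 1, 0, 0]
  [0, 3, 1, 0]
  [0, 0, 3, 0]
  [0, 0, 0, 3]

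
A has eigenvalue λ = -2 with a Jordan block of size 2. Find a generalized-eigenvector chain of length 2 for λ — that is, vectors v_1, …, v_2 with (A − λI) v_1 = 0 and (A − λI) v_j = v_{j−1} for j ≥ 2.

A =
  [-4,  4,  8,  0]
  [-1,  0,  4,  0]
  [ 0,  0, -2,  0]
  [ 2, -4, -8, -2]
A Jordan chain for λ = -2 of length 2:
v_1 = (-2, -1, 0, 2)ᵀ
v_2 = (1, 0, 0, 0)ᵀ

Let N = A − (-2)·I. We want v_2 with N^2 v_2 = 0 but N^1 v_2 ≠ 0; then v_{j-1} := N · v_j for j = 2, …, 2.

Pick v_2 = (1, 0, 0, 0)ᵀ.
Then v_1 = N · v_2 = (-2, -1, 0, 2)ᵀ.

Sanity check: (A − (-2)·I) v_1 = (0, 0, 0, 0)ᵀ = 0. ✓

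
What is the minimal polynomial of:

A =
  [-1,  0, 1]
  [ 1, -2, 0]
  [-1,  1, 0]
x^3 + 3*x^2 + 3*x + 1

The characteristic polynomial is χ_A(x) = (x + 1)^3, so the eigenvalues are known. The minimal polynomial is
  m_A(x) = Π_λ (x − λ)^{k_λ}
where k_λ is the size of the *largest* Jordan block for λ (equivalently, the smallest k with (A − λI)^k v = 0 for every generalised eigenvector v of λ).

  λ = -1: largest Jordan block has size 3, contributing (x + 1)^3

So m_A(x) = (x + 1)^3 = x^3 + 3*x^2 + 3*x + 1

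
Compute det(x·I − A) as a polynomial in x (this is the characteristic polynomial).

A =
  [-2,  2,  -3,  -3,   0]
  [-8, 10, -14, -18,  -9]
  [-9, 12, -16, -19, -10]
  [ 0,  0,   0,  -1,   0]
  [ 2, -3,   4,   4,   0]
x^5 + 9*x^4 + 30*x^3 + 46*x^2 + 33*x + 9

Expanding det(x·I − A) (e.g. by cofactor expansion or by noting that A is similar to its Jordan form J, which has the same characteristic polynomial as A) gives
  χ_A(x) = x^5 + 9*x^4 + 30*x^3 + 46*x^2 + 33*x + 9
which factors as (x + 1)^3*(x + 3)^2. The eigenvalues (with algebraic multiplicities) are λ = -3 with multiplicity 2, λ = -1 with multiplicity 3.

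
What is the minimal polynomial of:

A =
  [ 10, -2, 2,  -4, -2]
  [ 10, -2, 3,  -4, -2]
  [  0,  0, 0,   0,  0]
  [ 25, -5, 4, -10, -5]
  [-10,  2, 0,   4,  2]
x^3

The characteristic polynomial is χ_A(x) = x^5, so the eigenvalues are known. The minimal polynomial is
  m_A(x) = Π_λ (x − λ)^{k_λ}
where k_λ is the size of the *largest* Jordan block for λ (equivalently, the smallest k with (A − λI)^k v = 0 for every generalised eigenvector v of λ).

  λ = 0: largest Jordan block has size 3, contributing (x − 0)^3

So m_A(x) = x^3 = x^3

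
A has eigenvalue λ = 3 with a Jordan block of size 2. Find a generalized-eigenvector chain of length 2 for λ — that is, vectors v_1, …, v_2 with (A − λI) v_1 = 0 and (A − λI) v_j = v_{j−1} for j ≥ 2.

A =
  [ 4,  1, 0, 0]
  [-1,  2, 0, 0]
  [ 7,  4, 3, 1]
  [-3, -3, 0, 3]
A Jordan chain for λ = 3 of length 2:
v_1 = (1, -1, 7, -3)ᵀ
v_2 = (1, 0, 0, 0)ᵀ

Let N = A − (3)·I. We want v_2 with N^2 v_2 = 0 but N^1 v_2 ≠ 0; then v_{j-1} := N · v_j for j = 2, …, 2.

Pick v_2 = (1, 0, 0, 0)ᵀ.
Then v_1 = N · v_2 = (1, -1, 7, -3)ᵀ.

Sanity check: (A − (3)·I) v_1 = (0, 0, 0, 0)ᵀ = 0. ✓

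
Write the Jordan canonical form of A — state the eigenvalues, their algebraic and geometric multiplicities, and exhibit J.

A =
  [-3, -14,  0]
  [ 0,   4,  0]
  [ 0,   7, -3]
J_1(-3) ⊕ J_1(-3) ⊕ J_1(4)

The characteristic polynomial is
  det(x·I − A) = x^3 + 2*x^2 - 15*x - 36 = (x - 4)*(x + 3)^2

Eigenvalues and multiplicities (the geometric multiplicity of λ is n − rank(A − λI), which equals the number of Jordan blocks for λ):
  λ = -3: algebraic multiplicity = 2, geometric multiplicity = 2
  λ = 4: algebraic multiplicity = 1, geometric multiplicity = 1

Determining the block sizes for each eigenvalue:
  λ = -3: gm = am = 2, so every block has size 1 → block sizes [1, 1]
  λ = 4: one block (gm = 1), so the single block has size am = 1 → block sizes [1]

Assembling the blocks gives a Jordan form
J =
  [-3,  0, 0]
  [ 0, -3, 0]
  [ 0,  0, 4]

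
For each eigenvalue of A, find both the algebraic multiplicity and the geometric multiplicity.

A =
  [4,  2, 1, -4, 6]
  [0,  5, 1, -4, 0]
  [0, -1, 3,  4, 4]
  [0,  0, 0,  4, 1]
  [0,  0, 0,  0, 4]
λ = 4: alg = 5, geom = 2

Step 1 — factor the characteristic polynomial to read off the algebraic multiplicities:
  χ_A(x) = (x - 4)^5

Step 2 — compute geometric multiplicities via the rank-nullity identity g(λ) = n − rank(A − λI):
  rank(A − (4)·I) = 3, so dim ker(A − (4)·I) = n − 3 = 2

Summary:
  λ = 4: algebraic multiplicity = 5, geometric multiplicity = 2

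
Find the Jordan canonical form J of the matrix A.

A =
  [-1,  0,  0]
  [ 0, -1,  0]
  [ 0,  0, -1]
J_1(-1) ⊕ J_1(-1) ⊕ J_1(-1)

The characteristic polynomial is
  det(x·I − A) = x^3 + 3*x^2 + 3*x + 1 = (x + 1)^3

Eigenvalues and multiplicities (the geometric multiplicity of λ is n − rank(A − λI), which equals the number of Jordan blocks for λ):
  λ = -1: algebraic multiplicity = 3, geometric multiplicity = 3

Determining the block sizes for each eigenvalue:
  λ = -1: gm = am = 3, so every block has size 1 → block sizes [1, 1, 1]

Assembling the blocks gives a Jordan form
J =
  [-1,  0,  0]
  [ 0, -1,  0]
  [ 0,  0, -1]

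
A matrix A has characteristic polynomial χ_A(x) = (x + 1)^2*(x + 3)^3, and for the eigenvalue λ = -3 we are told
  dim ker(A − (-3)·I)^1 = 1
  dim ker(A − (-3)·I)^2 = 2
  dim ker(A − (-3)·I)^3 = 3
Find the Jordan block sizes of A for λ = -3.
Block sizes for λ = -3: [3]

From the dimensions of kernels of powers, the number of Jordan blocks of size at least j is d_j − d_{j−1} where d_j = dim ker(N^j) (with d_0 = 0). Computing the differences gives [1, 1, 1].
The number of blocks of size exactly k is (#blocks of size ≥ k) − (#blocks of size ≥ k + 1), so the partition is: 1 block(s) of size 3.
In nonincreasing order the block sizes are [3].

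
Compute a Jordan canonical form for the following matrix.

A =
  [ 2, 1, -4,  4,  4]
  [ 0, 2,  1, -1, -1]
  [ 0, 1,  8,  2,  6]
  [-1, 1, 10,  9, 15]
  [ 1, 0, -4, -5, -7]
J_3(2) ⊕ J_2(4)

The characteristic polynomial is
  det(x·I − A) = x^5 - 14*x^4 + 76*x^3 - 200*x^2 + 256*x - 128 = (x - 4)^2*(x - 2)^3

Eigenvalues and multiplicities (the geometric multiplicity of λ is n − rank(A − λI), which equals the number of Jordan blocks for λ):
  λ = 2: algebraic multiplicity = 3, geometric multiplicity = 1
  λ = 4: algebraic multiplicity = 2, geometric multiplicity = 1

Determining the block sizes for each eigenvalue:
  λ = 2: one block (gm = 1), so the single block has size am = 3 → block sizes [3]
  λ = 4: one block (gm = 1), so the single block has size am = 2 → block sizes [2]

Assembling the blocks gives a Jordan form
J =
  [2, 1, 0, 0, 0]
  [0, 2, 1, 0, 0]
  [0, 0, 2, 0, 0]
  [0, 0, 0, 4, 1]
  [0, 0, 0, 0, 4]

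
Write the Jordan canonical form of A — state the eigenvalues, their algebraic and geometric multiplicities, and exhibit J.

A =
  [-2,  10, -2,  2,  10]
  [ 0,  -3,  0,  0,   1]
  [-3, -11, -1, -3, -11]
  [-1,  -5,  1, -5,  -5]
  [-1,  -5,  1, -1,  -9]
J_3(-4) ⊕ J_1(-4) ⊕ J_1(-4)

The characteristic polynomial is
  det(x·I − A) = x^5 + 20*x^4 + 160*x^3 + 640*x^2 + 1280*x + 1024 = (x + 4)^5

Eigenvalues and multiplicities (the geometric multiplicity of λ is n − rank(A − λI), which equals the number of Jordan blocks for λ):
  λ = -4: algebraic multiplicity = 5, geometric multiplicity = 3

Determining the block sizes for each eigenvalue:
  λ = -4: with am = 5 and gm = 3, the partition is not yet determined (e.g. several partitions of 5 into 3 parts exist). Let N = A − (-4)·I. Computing rank(N^1) = 2, rank(N^2) = 1, rank(N^3) = 0; the number of blocks of size ≥ j is rank(N^{j−1}) − rank(N^j), giving [3, 1, 1]. So we have 1 block(s) of size 3, 2 block(s) of size 1 → block sizes [3, 1, 1]

Assembling the blocks gives a Jordan form
J =
  [-4,  1,  0,  0,  0]
  [ 0, -4,  1,  0,  0]
  [ 0,  0, -4,  0,  0]
  [ 0,  0,  0, -4,  0]
  [ 0,  0,  0,  0, -4]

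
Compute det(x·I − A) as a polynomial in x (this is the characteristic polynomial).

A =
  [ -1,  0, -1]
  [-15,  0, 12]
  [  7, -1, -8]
x^3 + 9*x^2 + 27*x + 27

Expanding det(x·I − A) (e.g. by cofactor expansion or by noting that A is similar to its Jordan form J, which has the same characteristic polynomial as A) gives
  χ_A(x) = x^3 + 9*x^2 + 27*x + 27
which factors as (x + 3)^3. The eigenvalues (with algebraic multiplicities) are λ = -3 with multiplicity 3.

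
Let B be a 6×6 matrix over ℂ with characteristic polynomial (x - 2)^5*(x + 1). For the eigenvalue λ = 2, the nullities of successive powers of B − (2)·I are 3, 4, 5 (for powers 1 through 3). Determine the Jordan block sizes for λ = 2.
Block sizes for λ = 2: [3, 1, 1]

From the dimensions of kernels of powers, the number of Jordan blocks of size at least j is d_j − d_{j−1} where d_j = dim ker(N^j) (with d_0 = 0). Computing the differences gives [3, 1, 1].
The number of blocks of size exactly k is (#blocks of size ≥ k) − (#blocks of size ≥ k + 1), so the partition is: 2 block(s) of size 1, 1 block(s) of size 3.
In nonincreasing order the block sizes are [3, 1, 1].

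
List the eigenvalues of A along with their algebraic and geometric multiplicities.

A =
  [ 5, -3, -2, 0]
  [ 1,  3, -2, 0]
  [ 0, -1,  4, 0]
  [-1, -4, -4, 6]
λ = 4: alg = 3, geom = 1; λ = 6: alg = 1, geom = 1

Step 1 — factor the characteristic polynomial to read off the algebraic multiplicities:
  χ_A(x) = (x - 6)*(x - 4)^3

Step 2 — compute geometric multiplicities via the rank-nullity identity g(λ) = n − rank(A − λI):
  rank(A − (4)·I) = 3, so dim ker(A − (4)·I) = n − 3 = 1
  rank(A − (6)·I) = 3, so dim ker(A − (6)·I) = n − 3 = 1

Summary:
  λ = 4: algebraic multiplicity = 3, geometric multiplicity = 1
  λ = 6: algebraic multiplicity = 1, geometric multiplicity = 1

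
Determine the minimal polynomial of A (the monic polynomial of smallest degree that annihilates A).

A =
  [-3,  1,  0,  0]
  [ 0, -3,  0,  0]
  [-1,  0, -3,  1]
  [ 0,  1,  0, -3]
x^2 + 6*x + 9

The characteristic polynomial is χ_A(x) = (x + 3)^4, so the eigenvalues are known. The minimal polynomial is
  m_A(x) = Π_λ (x − λ)^{k_λ}
where k_λ is the size of the *largest* Jordan block for λ (equivalently, the smallest k with (A − λI)^k v = 0 for every generalised eigenvector v of λ).

  λ = -3: largest Jordan block has size 2, contributing (x + 3)^2

So m_A(x) = (x + 3)^2 = x^2 + 6*x + 9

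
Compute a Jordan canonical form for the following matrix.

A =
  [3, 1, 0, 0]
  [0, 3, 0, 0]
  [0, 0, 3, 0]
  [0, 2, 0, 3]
J_2(3) ⊕ J_1(3) ⊕ J_1(3)

The characteristic polynomial is
  det(x·I − A) = x^4 - 12*x^3 + 54*x^2 - 108*x + 81 = (x - 3)^4

Eigenvalues and multiplicities (the geometric multiplicity of λ is n − rank(A − λI), which equals the number of Jordan blocks for λ):
  λ = 3: algebraic multiplicity = 4, geometric multiplicity = 3

Determining the block sizes for each eigenvalue:
  λ = 3: 3 blocks summing to 4 forces exactly one block of size 2 and the rest size 1 → block sizes [2, 1, 1]

Assembling the blocks gives a Jordan form
J =
  [3, 1, 0, 0]
  [0, 3, 0, 0]
  [0, 0, 3, 0]
  [0, 0, 0, 3]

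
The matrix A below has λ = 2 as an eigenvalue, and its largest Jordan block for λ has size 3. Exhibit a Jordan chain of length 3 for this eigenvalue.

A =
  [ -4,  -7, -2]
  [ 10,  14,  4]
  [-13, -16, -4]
A Jordan chain for λ = 2 of length 3:
v_1 = (-8, 8, -4)ᵀ
v_2 = (-6, 10, -13)ᵀ
v_3 = (1, 0, 0)ᵀ

Let N = A − (2)·I. We want v_3 with N^3 v_3 = 0 but N^2 v_3 ≠ 0; then v_{j-1} := N · v_j for j = 3, …, 2.

Pick v_3 = (1, 0, 0)ᵀ.
Then v_2 = N · v_3 = (-6, 10, -13)ᵀ.
Then v_1 = N · v_2 = (-8, 8, -4)ᵀ.

Sanity check: (A − (2)·I) v_1 = (0, 0, 0)ᵀ = 0. ✓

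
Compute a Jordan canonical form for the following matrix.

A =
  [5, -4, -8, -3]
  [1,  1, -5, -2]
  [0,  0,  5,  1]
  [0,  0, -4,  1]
J_2(3) ⊕ J_2(3)

The characteristic polynomial is
  det(x·I − A) = x^4 - 12*x^3 + 54*x^2 - 108*x + 81 = (x - 3)^4

Eigenvalues and multiplicities (the geometric multiplicity of λ is n − rank(A − λI), which equals the number of Jordan blocks for λ):
  λ = 3: algebraic multiplicity = 4, geometric multiplicity = 2

Determining the block sizes for each eigenvalue:
  λ = 3: with am = 4 and gm = 2, the partition is not yet determined (e.g. several partitions of 4 into 2 parts exist). Let N = A − (3)·I. Computing rank(N^1) = 2, rank(N^2) = 0; the number of blocks of size ≥ j is rank(N^{j−1}) − rank(N^j), giving [2, 2]. So we have 2 block(s) of size 2 → block sizes [2, 2]

Assembling the blocks gives a Jordan form
J =
  [3, 1, 0, 0]
  [0, 3, 0, 0]
  [0, 0, 3, 1]
  [0, 0, 0, 3]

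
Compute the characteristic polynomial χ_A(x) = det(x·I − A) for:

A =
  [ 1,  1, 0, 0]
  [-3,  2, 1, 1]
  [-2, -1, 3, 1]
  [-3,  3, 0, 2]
x^4 - 8*x^3 + 24*x^2 - 32*x + 16

Expanding det(x·I − A) (e.g. by cofactor expansion or by noting that A is similar to its Jordan form J, which has the same characteristic polynomial as A) gives
  χ_A(x) = x^4 - 8*x^3 + 24*x^2 - 32*x + 16
which factors as (x - 2)^4. The eigenvalues (with algebraic multiplicities) are λ = 2 with multiplicity 4.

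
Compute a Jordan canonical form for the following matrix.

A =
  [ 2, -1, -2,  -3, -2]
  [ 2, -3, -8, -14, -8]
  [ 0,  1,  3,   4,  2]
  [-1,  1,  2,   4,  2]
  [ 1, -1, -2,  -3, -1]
J_2(1) ⊕ J_2(1) ⊕ J_1(1)

The characteristic polynomial is
  det(x·I − A) = x^5 - 5*x^4 + 10*x^3 - 10*x^2 + 5*x - 1 = (x - 1)^5

Eigenvalues and multiplicities (the geometric multiplicity of λ is n − rank(A − λI), which equals the number of Jordan blocks for λ):
  λ = 1: algebraic multiplicity = 5, geometric multiplicity = 3

Determining the block sizes for each eigenvalue:
  λ = 1: with am = 5 and gm = 3, the partition is not yet determined (e.g. several partitions of 5 into 3 parts exist). Let N = A − (1)·I. Computing rank(N^1) = 2, rank(N^2) = 0; the number of blocks of size ≥ j is rank(N^{j−1}) − rank(N^j), giving [3, 2]. So we have 2 block(s) of size 2, 1 block(s) of size 1 → block sizes [2, 2, 1]

Assembling the blocks gives a Jordan form
J =
  [1, 1, 0, 0, 0]
  [0, 1, 0, 0, 0]
  [0, 0, 1, 1, 0]
  [0, 0, 0, 1, 0]
  [0, 0, 0, 0, 1]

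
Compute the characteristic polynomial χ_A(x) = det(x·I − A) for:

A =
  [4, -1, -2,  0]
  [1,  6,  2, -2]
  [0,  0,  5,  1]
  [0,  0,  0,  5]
x^4 - 20*x^3 + 150*x^2 - 500*x + 625

Expanding det(x·I − A) (e.g. by cofactor expansion or by noting that A is similar to its Jordan form J, which has the same characteristic polynomial as A) gives
  χ_A(x) = x^4 - 20*x^3 + 150*x^2 - 500*x + 625
which factors as (x - 5)^4. The eigenvalues (with algebraic multiplicities) are λ = 5 with multiplicity 4.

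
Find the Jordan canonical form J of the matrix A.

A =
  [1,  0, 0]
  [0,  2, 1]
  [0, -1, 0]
J_2(1) ⊕ J_1(1)

The characteristic polynomial is
  det(x·I − A) = x^3 - 3*x^2 + 3*x - 1 = (x - 1)^3

Eigenvalues and multiplicities (the geometric multiplicity of λ is n − rank(A − λI), which equals the number of Jordan blocks for λ):
  λ = 1: algebraic multiplicity = 3, geometric multiplicity = 2

Determining the block sizes for each eigenvalue:
  λ = 1: 2 blocks summing to 3 forces exactly one block of size 2 and the rest size 1 → block sizes [2, 1]

Assembling the blocks gives a Jordan form
J =
  [1, 1, 0]
  [0, 1, 0]
  [0, 0, 1]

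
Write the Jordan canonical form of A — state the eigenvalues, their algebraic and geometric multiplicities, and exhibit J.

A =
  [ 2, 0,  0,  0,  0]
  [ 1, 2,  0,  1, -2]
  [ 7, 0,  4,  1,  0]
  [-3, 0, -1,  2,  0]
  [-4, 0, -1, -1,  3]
J_1(2) ⊕ J_1(2) ⊕ J_2(3) ⊕ J_1(3)

The characteristic polynomial is
  det(x·I − A) = x^5 - 13*x^4 + 67*x^3 - 171*x^2 + 216*x - 108 = (x - 3)^3*(x - 2)^2

Eigenvalues and multiplicities (the geometric multiplicity of λ is n − rank(A − λI), which equals the number of Jordan blocks for λ):
  λ = 2: algebraic multiplicity = 2, geometric multiplicity = 2
  λ = 3: algebraic multiplicity = 3, geometric multiplicity = 2

Determining the block sizes for each eigenvalue:
  λ = 2: gm = am = 2, so every block has size 1 → block sizes [1, 1]
  λ = 3: 2 blocks summing to 3 forces exactly one block of size 2 and the rest size 1 → block sizes [2, 1]

Assembling the blocks gives a Jordan form
J =
  [2, 0, 0, 0, 0]
  [0, 2, 0, 0, 0]
  [0, 0, 3, 1, 0]
  [0, 0, 0, 3, 0]
  [0, 0, 0, 0, 3]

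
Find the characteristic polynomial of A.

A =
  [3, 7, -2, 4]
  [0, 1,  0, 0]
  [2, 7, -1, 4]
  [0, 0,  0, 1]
x^4 - 4*x^3 + 6*x^2 - 4*x + 1

Expanding det(x·I − A) (e.g. by cofactor expansion or by noting that A is similar to its Jordan form J, which has the same characteristic polynomial as A) gives
  χ_A(x) = x^4 - 4*x^3 + 6*x^2 - 4*x + 1
which factors as (x - 1)^4. The eigenvalues (with algebraic multiplicities) are λ = 1 with multiplicity 4.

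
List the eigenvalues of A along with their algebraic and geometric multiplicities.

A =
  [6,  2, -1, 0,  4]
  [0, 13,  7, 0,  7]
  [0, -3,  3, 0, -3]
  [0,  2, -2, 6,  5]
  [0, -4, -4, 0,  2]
λ = 6: alg = 5, geom = 2

Step 1 — factor the characteristic polynomial to read off the algebraic multiplicities:
  χ_A(x) = (x - 6)^5

Step 2 — compute geometric multiplicities via the rank-nullity identity g(λ) = n − rank(A − λI):
  rank(A − (6)·I) = 3, so dim ker(A − (6)·I) = n − 3 = 2

Summary:
  λ = 6: algebraic multiplicity = 5, geometric multiplicity = 2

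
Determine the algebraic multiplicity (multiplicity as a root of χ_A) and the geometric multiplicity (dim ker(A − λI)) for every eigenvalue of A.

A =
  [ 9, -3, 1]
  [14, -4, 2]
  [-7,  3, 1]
λ = 2: alg = 3, geom = 2

Step 1 — factor the characteristic polynomial to read off the algebraic multiplicities:
  χ_A(x) = (x - 2)^3

Step 2 — compute geometric multiplicities via the rank-nullity identity g(λ) = n − rank(A − λI):
  rank(A − (2)·I) = 1, so dim ker(A − (2)·I) = n − 1 = 2

Summary:
  λ = 2: algebraic multiplicity = 3, geometric multiplicity = 2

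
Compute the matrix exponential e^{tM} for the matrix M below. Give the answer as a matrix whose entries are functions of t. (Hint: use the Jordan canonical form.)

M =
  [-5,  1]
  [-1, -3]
e^{tM} =
  [-t*exp(-4*t) + exp(-4*t), t*exp(-4*t)]
  [-t*exp(-4*t), t*exp(-4*t) + exp(-4*t)]

Strategy: write M = P · J · P⁻¹ where J is a Jordan canonical form, so e^{tM} = P · e^{tJ} · P⁻¹, and e^{tJ} can be computed block-by-block.

M has Jordan form
J =
  [-4,  1]
  [ 0, -4]
(up to reordering of blocks).

Per-block formulas:
  For a 2×2 Jordan block J_2(-4): exp(t · J_2(-4)) = e^(-4t)·(I + t·N), where N is the 2×2 nilpotent shift.

After assembling e^{tJ} and conjugating by P, we get:

e^{tM} =
  [-t*exp(-4*t) + exp(-4*t), t*exp(-4*t)]
  [-t*exp(-4*t), t*exp(-4*t) + exp(-4*t)]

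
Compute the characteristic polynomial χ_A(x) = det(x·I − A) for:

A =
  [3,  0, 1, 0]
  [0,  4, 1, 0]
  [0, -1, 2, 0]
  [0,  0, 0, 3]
x^4 - 12*x^3 + 54*x^2 - 108*x + 81

Expanding det(x·I − A) (e.g. by cofactor expansion or by noting that A is similar to its Jordan form J, which has the same characteristic polynomial as A) gives
  χ_A(x) = x^4 - 12*x^3 + 54*x^2 - 108*x + 81
which factors as (x - 3)^4. The eigenvalues (with algebraic multiplicities) are λ = 3 with multiplicity 4.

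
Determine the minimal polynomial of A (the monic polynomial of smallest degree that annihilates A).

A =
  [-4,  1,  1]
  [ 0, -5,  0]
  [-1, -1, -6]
x^2 + 10*x + 25

The characteristic polynomial is χ_A(x) = (x + 5)^3, so the eigenvalues are known. The minimal polynomial is
  m_A(x) = Π_λ (x − λ)^{k_λ}
where k_λ is the size of the *largest* Jordan block for λ (equivalently, the smallest k with (A − λI)^k v = 0 for every generalised eigenvector v of λ).

  λ = -5: largest Jordan block has size 2, contributing (x + 5)^2

So m_A(x) = (x + 5)^2 = x^2 + 10*x + 25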